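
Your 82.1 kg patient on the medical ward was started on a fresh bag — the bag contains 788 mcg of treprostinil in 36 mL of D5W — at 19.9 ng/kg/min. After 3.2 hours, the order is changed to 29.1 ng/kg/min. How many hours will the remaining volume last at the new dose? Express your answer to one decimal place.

3.3 hours

Initial rate:
Dose = 19.9 ng/kg/min × 82.1 kg = 1633.79 ng/min
1633.79 ng/min × 60 min/hr = 98027.4 ng/hr
Concentration = 788 mcg ÷ 36 mL = 21.88889 mcg/mL = 21888.89 ng/mL
Rate = 98027.4 ng/hr ÷ 21888.89 ng/mL = 4.478409 mL/hr
Volume infused so far = 4.478409 mL/hr × 3.2 hr = 14.33091 mL
Volume remaining = 36 − 14.33091 = 21.66909 mL
New rate:
Dose = 29.1 ng/kg/min × 82.1 kg = 2389.11 ng/min
2389.11 ng/min × 60 min/hr = 143346.6 ng/hr
Rate = 143346.6 ng/hr ÷ 21888.89 ng/mL = 6.548829 mL/hr
Time remaining = 21.66909 mL ÷ 6.548829 mL/hr = 3.308849 hr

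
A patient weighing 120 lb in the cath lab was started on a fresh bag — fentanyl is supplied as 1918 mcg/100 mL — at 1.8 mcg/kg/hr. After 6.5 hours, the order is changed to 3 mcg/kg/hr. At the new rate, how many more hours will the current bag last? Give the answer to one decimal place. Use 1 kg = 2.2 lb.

Initial rate:
Weight = 120 lb ÷ 2.2 lb/kg = 54.54545 kg
Dose = 1.8 mcg/kg/hr × 54.54545 kg = 98.18182 mcg/hr
Concentration = 1918 mcg ÷ 100 mL = 19.18 mcg/mL
Rate = 98.18182 mcg/hr ÷ 19.18 mcg/mL = 5.118969 mL/hr
Volume infused so far = 5.118969 mL/hr × 6.5 hr = 33.2733 mL
Volume remaining = 100 − 33.2733 = 66.7267 mL
New rate:
Dose = 3 mcg/kg/hr × 54.54545 kg = 163.6364 mcg/hr
Rate = 163.6364 mcg/hr ÷ 19.18 mcg/mL = 8.531614 mL/hr
Time remaining = 66.7267 mL ÷ 8.531614 mL/hr = 7.821111 hr

7.8 hours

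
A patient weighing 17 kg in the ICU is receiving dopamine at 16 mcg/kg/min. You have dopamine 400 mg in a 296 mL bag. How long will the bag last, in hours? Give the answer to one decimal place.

24.5 hours

Dose = 16 mcg/kg/min × 17 kg = 272 mcg/min
272 mcg/min × 60 min/hr = 16320 mcg/hr
Concentration = 400 mg ÷ 296 mL = 1.351351 mg/mL = 1351.351 mcg/mL
Rate = 16320 mcg/hr ÷ 1351.351 mcg/mL = 12.0768 mL/hr
Duration = 296 mL ÷ 12.0768 mL/hr = 24.5098 hr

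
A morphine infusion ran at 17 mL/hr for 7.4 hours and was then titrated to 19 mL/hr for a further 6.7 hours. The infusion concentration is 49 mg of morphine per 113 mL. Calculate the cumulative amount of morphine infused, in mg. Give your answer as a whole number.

110 mg

Concentration = 49 mg ÷ 113 mL = 0.4336283 mg/mL
Stage 1: 17 mL/hr × 7.4 hr = 125.8 mL → 125.8 mL × 0.4336283 mg/mL = 54.55044 mg
Stage 2: 19 mL/hr × 6.7 hr = 127.3 mL → 127.3 mL × 0.4336283 mg/mL = 55.20088 mg
Total = 54.55044 + 55.20088 = 109.7513 mg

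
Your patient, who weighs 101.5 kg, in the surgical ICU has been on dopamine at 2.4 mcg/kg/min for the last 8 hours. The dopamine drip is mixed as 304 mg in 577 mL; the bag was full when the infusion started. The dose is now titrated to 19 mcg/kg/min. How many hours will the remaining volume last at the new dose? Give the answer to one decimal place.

Initial rate:
Dose = 2.4 mcg/kg/min × 101.5 kg = 243.6 mcg/min
243.6 mcg/min × 60 min/hr = 14616 mcg/hr
Concentration = 304 mg ÷ 577 mL = 0.5268631 mg/mL = 526.8631 mcg/mL
Rate = 14616 mcg/hr ÷ 526.8631 mcg/mL = 27.74155 mL/hr
Volume infused so far = 27.74155 mL/hr × 8 hr = 221.9324 mL
Volume remaining = 577 − 221.9324 = 355.0676 mL
New rate:
Dose = 19 mcg/kg/min × 101.5 kg = 1928.5 mcg/min
1928.5 mcg/min × 60 min/hr = 115710 mcg/hr
Rate = 115710 mcg/hr ÷ 526.8631 mcg/mL = 219.6206 mL/hr
Time remaining = 355.0676 mL ÷ 219.6206 mL/hr = 1.616731 hr

1.6 hours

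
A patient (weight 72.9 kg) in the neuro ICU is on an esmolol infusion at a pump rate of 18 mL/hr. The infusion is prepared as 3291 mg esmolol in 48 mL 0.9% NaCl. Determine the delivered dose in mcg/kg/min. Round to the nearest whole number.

282 mcg/kg/min

Concentration = 3291 mg ÷ 48 mL = 68.5625 mg/mL = 68562.5 mcg/mL
Drug rate = 18 mL/hr × 68562.5 mcg/mL = 1234125 mcg/hr
1234125 mcg/hr ÷ 60 min/hr = 20568.75 mcg/min
20568.75 mcg/min ÷ 72.9 kg = 282.1502 mcg/kg/min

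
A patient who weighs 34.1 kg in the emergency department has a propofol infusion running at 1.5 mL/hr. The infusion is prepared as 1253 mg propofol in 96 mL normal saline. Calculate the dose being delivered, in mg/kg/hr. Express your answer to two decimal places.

Concentration = 1253 mg ÷ 96 mL = 13.05208 mg/mL
Drug rate = 1.5 mL/hr × 13.05208 mg/mL = 19.57812 mg/hr
19.57812 mg/hr ÷ 34.1 kg = 0.5741386 mg/kg/hr

0.57 mg/kg/hr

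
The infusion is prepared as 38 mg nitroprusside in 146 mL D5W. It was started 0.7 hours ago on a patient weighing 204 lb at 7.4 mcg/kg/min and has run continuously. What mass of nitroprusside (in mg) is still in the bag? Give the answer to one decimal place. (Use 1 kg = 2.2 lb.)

9.2 mg

Weight = 204 lb ÷ 2.2 lb/kg = 92.72727 kg
Dose = 7.4 mcg/kg/min × 92.72727 kg = 686.1818 mcg/min
686.1818 mcg/min × 60 min/hr = 41170.91 mcg/hr
Concentration = 38 mg ÷ 146 mL = 0.260274 mg/mL = 260.274 mcg/mL
Rate = 41170.91 mcg/hr ÷ 260.274 mcg/mL = 158.183 mL/hr
Volume infused = 158.183 mL/hr × 0.7 hr = 110.7281 mL
Volume remaining = 146 − 110.7281 = 35.27192 mL
Drug remaining = 35.27192 mL × 260.274 mcg/mL = 9180.364 mcg = 9.180364 mg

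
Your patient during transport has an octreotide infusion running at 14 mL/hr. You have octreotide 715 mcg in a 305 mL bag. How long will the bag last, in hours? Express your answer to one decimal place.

Duration = 305 mL ÷ 14 mL/hr = 21.78571 hr

21.8 hours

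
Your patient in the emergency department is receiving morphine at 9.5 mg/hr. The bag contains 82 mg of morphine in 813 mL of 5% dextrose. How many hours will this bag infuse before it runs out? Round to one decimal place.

Concentration = 82 mg ÷ 813 mL = 0.100861 mg/mL
Rate = 9.5 mg/hr ÷ 0.100861 mg/mL = 94.18902 mL/hr
Duration = 813 mL ÷ 94.18902 mL/hr = 8.631579 hr

8.6 hours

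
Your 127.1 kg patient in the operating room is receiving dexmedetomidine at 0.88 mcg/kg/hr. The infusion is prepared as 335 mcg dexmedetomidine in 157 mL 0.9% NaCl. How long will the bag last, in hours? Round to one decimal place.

Dose = 0.88 mcg/kg/hr × 127.1 kg = 111.848 mcg/hr
Concentration = 335 mcg ÷ 157 mL = 2.133758 mcg/mL
Rate = 111.848 mcg/hr ÷ 2.133758 mcg/mL = 52.41832 mL/hr
Duration = 157 mL ÷ 52.41832 mL/hr = 2.995136 hr

3.0 hours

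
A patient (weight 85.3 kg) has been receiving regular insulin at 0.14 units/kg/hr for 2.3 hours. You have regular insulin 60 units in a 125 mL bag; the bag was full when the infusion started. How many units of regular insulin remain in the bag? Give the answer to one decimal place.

Dose = 0.14 units/kg/hr × 85.3 kg = 11.942 units/hr
Concentration = 60 units ÷ 125 mL = 0.48 units/mL
Rate = 11.942 units/hr ÷ 0.48 units/mL = 24.87917 mL/hr
Volume infused = 24.87917 mL/hr × 2.3 hr = 57.22208 mL
Volume remaining = 125 − 57.22208 = 67.77792 mL
Drug remaining = 67.77792 mL × 0.48 units/mL = 32.5334 units

32.5 units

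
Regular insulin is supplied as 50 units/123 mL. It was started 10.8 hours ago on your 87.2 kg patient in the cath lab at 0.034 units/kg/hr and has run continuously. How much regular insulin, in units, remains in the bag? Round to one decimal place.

Dose = 0.034 units/kg/hr × 87.2 kg = 2.9648 units/hr
Concentration = 50 units ÷ 123 mL = 0.4065041 units/mL
Rate = 2.9648 units/hr ÷ 0.4065041 units/mL = 7.293408 mL/hr
Volume infused = 7.293408 mL/hr × 10.8 hr = 78.76881 mL
Volume remaining = 123 − 78.76881 = 44.23119 mL
Drug remaining = 44.23119 mL × 0.4065041 units/mL = 17.98016 units

18.0 units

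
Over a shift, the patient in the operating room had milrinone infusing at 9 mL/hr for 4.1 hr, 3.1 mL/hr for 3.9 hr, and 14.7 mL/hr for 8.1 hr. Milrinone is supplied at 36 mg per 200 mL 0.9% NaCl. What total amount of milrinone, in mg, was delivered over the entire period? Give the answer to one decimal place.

Concentration = 36 mg ÷ 200 mL = 0.18 mg/mL
Stage 1: 9 mL/hr × 4.1 hr = 36.9 mL → 36.9 mL × 0.18 mg/mL = 6.642 mg
Stage 2: 3.1 mL/hr × 3.9 hr = 12.09 mL → 12.09 mL × 0.18 mg/mL = 2.1762 mg
Stage 3: 14.7 mL/hr × 8.1 hr = 119.07 mL → 119.07 mL × 0.18 mg/mL = 21.4326 mg
Total = 6.642 + 2.1762 + 21.4326 = 30.2508 mg

30.3 mg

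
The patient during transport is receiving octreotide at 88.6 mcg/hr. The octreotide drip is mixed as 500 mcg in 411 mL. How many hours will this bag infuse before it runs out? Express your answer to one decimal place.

Concentration = 500 mcg ÷ 411 mL = 1.216545 mcg/mL
Rate = 88.6 mcg/hr ÷ 1.216545 mcg/mL = 72.8292 mL/hr
Duration = 411 mL ÷ 72.8292 mL/hr = 5.643341 hr

5.6 hours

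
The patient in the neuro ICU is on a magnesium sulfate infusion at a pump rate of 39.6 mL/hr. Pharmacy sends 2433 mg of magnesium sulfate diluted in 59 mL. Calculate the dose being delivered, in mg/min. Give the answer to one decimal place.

Concentration = 2433 mg ÷ 59 mL = 41.23729 mg/mL
Drug rate = 39.6 mL/hr × 41.23729 mg/mL = 1632.997 mg/hr
1632.997 mg/hr ÷ 60 min/hr = 27.21661 mg/min

27.2 mg/min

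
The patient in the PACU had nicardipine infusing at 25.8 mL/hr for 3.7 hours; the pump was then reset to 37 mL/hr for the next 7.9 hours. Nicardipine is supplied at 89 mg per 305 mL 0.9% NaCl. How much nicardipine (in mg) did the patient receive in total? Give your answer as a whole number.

113 mg

Concentration = 89 mg ÷ 305 mL = 0.2918033 mg/mL
Stage 1: 25.8 mL/hr × 3.7 hr = 95.46 mL → 95.46 mL × 0.2918033 mg/mL = 27.85554 mg
Stage 2: 37 mL/hr × 7.9 hr = 292.3 mL → 292.3 mL × 0.2918033 mg/mL = 85.2941 mg
Total = 27.85554 + 85.2941 = 113.1496 mg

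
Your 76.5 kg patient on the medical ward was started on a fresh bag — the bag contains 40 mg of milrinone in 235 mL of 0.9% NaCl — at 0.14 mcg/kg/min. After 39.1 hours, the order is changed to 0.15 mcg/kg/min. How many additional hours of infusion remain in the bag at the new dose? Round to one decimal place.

Initial rate:
Dose = 0.14 mcg/kg/min × 76.5 kg = 10.71 mcg/min
10.71 mcg/min × 60 min/hr = 642.6 mcg/hr
Concentration = 40 mg ÷ 235 mL = 0.1702128 mg/mL = 170.2128 mcg/mL
Rate = 642.6 mcg/hr ÷ 170.2128 mcg/mL = 3.775275 mL/hr
Volume infused so far = 3.775275 mL/hr × 39.1 hr = 147.6133 mL
Volume remaining = 235 − 147.6133 = 87.38675 mL
New rate:
Dose = 0.15 mcg/kg/min × 76.5 kg = 11.475 mcg/min
11.475 mcg/min × 60 min/hr = 688.5 mcg/hr
Rate = 688.5 mcg/hr ÷ 170.2128 mcg/mL = 4.044937 mL/hr
Time remaining = 87.38675 mL ÷ 4.044937 mL/hr = 21.60398 hr

21.6 hours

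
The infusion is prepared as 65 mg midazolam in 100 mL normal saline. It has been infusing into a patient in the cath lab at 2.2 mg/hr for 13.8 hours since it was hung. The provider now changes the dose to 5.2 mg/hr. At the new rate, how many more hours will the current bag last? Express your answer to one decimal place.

6.7 hours

Initial rate:
Concentration = 65 mg ÷ 100 mL = 0.65 mg/mL
Rate = 2.2 mg/hr ÷ 0.65 mg/mL = 3.384615 mL/hr
Volume infused so far = 3.384615 mL/hr × 13.8 hr = 46.70769 mL
Volume remaining = 100 − 46.70769 = 53.29231 mL
New rate:
Rate = 5.2 mg/hr ÷ 0.65 mg/mL = 8 mL/hr
Time remaining = 53.29231 mL ÷ 8 mL/hr = 6.661538 hr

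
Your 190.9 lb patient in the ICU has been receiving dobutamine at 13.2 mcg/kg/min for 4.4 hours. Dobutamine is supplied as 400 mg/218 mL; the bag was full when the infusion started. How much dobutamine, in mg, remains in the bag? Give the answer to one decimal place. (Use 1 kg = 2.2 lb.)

97.6 mg

Weight = 190.9 lb ÷ 2.2 lb/kg = 86.77273 kg
Dose = 13.2 mcg/kg/min × 86.77273 kg = 1145.4 mcg/min
1145.4 mcg/min × 60 min/hr = 68724 mcg/hr
Concentration = 400 mg ÷ 218 mL = 1.834862 mg/mL = 1834.862 mcg/mL
Rate = 68724 mcg/hr ÷ 1834.862 mcg/mL = 37.45458 mL/hr
Volume infused = 37.45458 mL/hr × 4.4 hr = 164.8002 mL
Volume remaining = 218 − 164.8002 = 53.19985 mL
Drug remaining = 53.19985 mL × 1834.862 mcg/mL = 97614.4 mcg = 97.6144 mg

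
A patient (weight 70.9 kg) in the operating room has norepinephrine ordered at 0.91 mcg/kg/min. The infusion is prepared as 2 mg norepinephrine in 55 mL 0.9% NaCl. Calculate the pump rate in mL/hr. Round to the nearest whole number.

Dose = 0.91 mcg/kg/min × 70.9 kg = 64.519 mcg/min
64.519 mcg/min × 60 min/hr = 3871.14 mcg/hr
Concentration = 2 mg ÷ 55 mL = 0.03636364 mg/mL = 36.36364 mcg/mL
Rate = 3871.14 mcg/hr ÷ 36.36364 mcg/mL = 106.4564 mL/hr

106 mL/hr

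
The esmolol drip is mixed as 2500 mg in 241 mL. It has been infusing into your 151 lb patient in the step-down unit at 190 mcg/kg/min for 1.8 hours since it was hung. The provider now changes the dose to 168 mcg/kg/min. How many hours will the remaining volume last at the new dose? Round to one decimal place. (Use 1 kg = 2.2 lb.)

Initial rate:
Weight = 151 lb ÷ 2.2 lb/kg = 68.63636 kg
Dose = 190 mcg/kg/min × 68.63636 kg = 13040.91 mcg/min
13040.91 mcg/min × 60 min/hr = 782454.5 mcg/hr
Concentration = 2500 mg ÷ 241 mL = 10.37344 mg/mL = 10373.44 mcg/mL
Rate = 782454.5 mcg/hr ÷ 10373.44 mcg/mL = 75.42862 mL/hr
Volume infused so far = 75.42862 mL/hr × 1.8 hr = 135.7715 mL
Volume remaining = 241 − 135.7715 = 105.2285 mL
New rate:
Dose = 168 mcg/kg/min × 68.63636 kg = 11530.91 mcg/min
11530.91 mcg/min × 60 min/hr = 691854.5 mcg/hr
Rate = 691854.5 mcg/hr ÷ 10373.44 mcg/mL = 66.69478 mL/hr
Time remaining = 105.2285 mL ÷ 66.69478 mL/hr = 1.577762 hr

1.6 hours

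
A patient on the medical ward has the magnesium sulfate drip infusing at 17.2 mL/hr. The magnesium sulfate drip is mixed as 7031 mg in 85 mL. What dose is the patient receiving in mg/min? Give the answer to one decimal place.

Concentration = 7031 mg ÷ 85 mL = 82.71765 mg/mL
Drug rate = 17.2 mL/hr × 82.71765 mg/mL = 1422.744 mg/hr
1422.744 mg/hr ÷ 60 min/hr = 23.71239 mg/min

23.7 mg/min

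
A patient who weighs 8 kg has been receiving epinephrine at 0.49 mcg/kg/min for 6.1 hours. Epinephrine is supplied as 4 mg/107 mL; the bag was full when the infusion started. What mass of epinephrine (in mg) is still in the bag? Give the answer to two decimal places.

2.57 mg

Dose = 0.49 mcg/kg/min × 8 kg = 3.92 mcg/min
3.92 mcg/min × 60 min/hr = 235.2 mcg/hr
Concentration = 4 mg ÷ 107 mL = 0.03738318 mg/mL = 37.38318 mcg/mL
Rate = 235.2 mcg/hr ÷ 37.38318 mcg/mL = 6.2916 mL/hr
Volume infused = 6.2916 mL/hr × 6.1 hr = 38.37876 mL
Volume remaining = 107 − 38.37876 = 68.62124 mL
Drug remaining = 68.62124 mL × 37.38318 mcg/mL = 2565.28 mcg = 2.56528 mg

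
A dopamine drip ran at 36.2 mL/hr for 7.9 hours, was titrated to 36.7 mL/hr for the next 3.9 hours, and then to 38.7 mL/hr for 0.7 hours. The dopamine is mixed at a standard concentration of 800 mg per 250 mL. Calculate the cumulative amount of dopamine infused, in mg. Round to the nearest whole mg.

Concentration = 800 mg ÷ 250 mL = 3.2 mg/mL
Stage 1: 36.2 mL/hr × 7.9 hr = 285.98 mL → 285.98 mL × 3.2 mg/mL = 915.136 mg
Stage 2: 36.7 mL/hr × 3.9 hr = 143.13 mL → 143.13 mL × 3.2 mg/mL = 458.016 mg
Stage 3: 38.7 mL/hr × 0.7 hr = 27.09 mL → 27.09 mL × 3.2 mg/mL = 86.688 mg
Total = 915.136 + 458.016 + 86.688 = 1459.84 mg

1460 mg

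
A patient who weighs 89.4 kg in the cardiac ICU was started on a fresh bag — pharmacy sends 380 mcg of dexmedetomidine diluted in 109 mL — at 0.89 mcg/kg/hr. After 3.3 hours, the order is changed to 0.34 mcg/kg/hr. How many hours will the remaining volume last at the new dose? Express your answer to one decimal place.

3.9 hours

Initial rate:
Dose = 0.89 mcg/kg/hr × 89.4 kg = 79.566 mcg/hr
Concentration = 380 mcg ÷ 109 mL = 3.486239 mcg/mL
Rate = 79.566 mcg/hr ÷ 3.486239 mcg/mL = 22.82288 mL/hr
Volume infused so far = 22.82288 mL/hr × 3.3 hr = 75.3155 mL
Volume remaining = 109 − 75.3155 = 33.6845 mL
New rate:
Dose = 0.34 mcg/kg/hr × 89.4 kg = 30.396 mcg/hr
Rate = 30.396 mcg/hr ÷ 3.486239 mcg/mL = 8.718853 mL/hr
Time remaining = 33.6845 mL ÷ 8.718853 mL/hr = 3.86341 hr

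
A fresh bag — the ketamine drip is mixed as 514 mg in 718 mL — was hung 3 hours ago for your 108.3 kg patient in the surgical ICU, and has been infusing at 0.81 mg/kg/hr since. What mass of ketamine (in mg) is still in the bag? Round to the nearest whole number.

251 mg

Dose = 0.81 mg/kg/hr × 108.3 kg = 87.723 mg/hr
Concentration = 514 mg ÷ 718 mL = 0.7158774 mg/mL
Rate = 87.723 mg/hr ÷ 0.7158774 mg/mL = 122.5391 mL/hr
Volume infused = 122.5391 mL/hr × 3 hr = 367.6174 mL
Volume remaining = 718 − 367.6174 = 350.3826 mL
Drug remaining = 350.3826 mL × 0.7158774 mg/mL = 250.831 mg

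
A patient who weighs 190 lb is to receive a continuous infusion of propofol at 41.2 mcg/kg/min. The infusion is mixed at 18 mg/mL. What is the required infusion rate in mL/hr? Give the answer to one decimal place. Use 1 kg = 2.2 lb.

Weight = 190 lb ÷ 2.2 lb/kg = 86.36364 kg
Dose = 41.2 mcg/kg/min × 86.36364 kg = 3558.182 mcg/min
3558.182 mcg/min × 60 min/hr = 213490.9 mcg/hr
Concentration = 18 mg/mL = 18000 mcg/mL
Rate = 213490.9 mcg/hr ÷ 18000 mcg/mL = 11.86061 mL/hr

11.9 mL/hr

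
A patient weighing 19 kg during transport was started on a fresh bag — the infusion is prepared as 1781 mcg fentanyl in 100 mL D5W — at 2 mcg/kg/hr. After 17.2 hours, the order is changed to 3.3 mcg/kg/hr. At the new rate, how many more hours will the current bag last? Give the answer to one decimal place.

Initial rate:
Dose = 2 mcg/kg/hr × 19 kg = 38 mcg/hr
Concentration = 1781 mcg ÷ 100 mL = 17.81 mcg/mL
Rate = 38 mcg/hr ÷ 17.81 mcg/mL = 2.133633 mL/hr
Volume infused so far = 2.133633 mL/hr × 17.2 hr = 36.69848 mL
Volume remaining = 100 − 36.69848 = 63.30152 mL
New rate:
Dose = 3.3 mcg/kg/hr × 19 kg = 62.7 mcg/hr
Rate = 62.7 mcg/hr ÷ 17.81 mcg/mL = 3.520494 mL/hr
Time remaining = 63.30152 mL ÷ 3.520494 mL/hr = 17.98086 hr

18.0 hours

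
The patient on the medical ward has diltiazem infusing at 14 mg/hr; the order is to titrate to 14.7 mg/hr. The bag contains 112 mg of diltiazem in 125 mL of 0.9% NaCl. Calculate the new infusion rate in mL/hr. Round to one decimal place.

Concentration = 112 mg ÷ 125 mL = 0.896 mg/mL
Rate = 14.7 mg/hr ÷ 0.896 mg/mL = 16.40625 mL/hr

16.4 mL/hr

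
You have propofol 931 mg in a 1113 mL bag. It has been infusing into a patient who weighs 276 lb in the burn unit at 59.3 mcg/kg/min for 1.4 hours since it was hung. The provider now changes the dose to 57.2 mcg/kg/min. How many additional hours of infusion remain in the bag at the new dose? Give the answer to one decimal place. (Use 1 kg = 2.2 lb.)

0.7 hours

Initial rate:
Weight = 276 lb ÷ 2.2 lb/kg = 125.4545 kg
Dose = 59.3 mcg/kg/min × 125.4545 kg = 7439.455 mcg/min
7439.455 mcg/min × 60 min/hr = 446367.3 mcg/hr
Concentration = 931 mg ÷ 1113 mL = 0.836478 mg/mL = 836.478 mcg/mL
Rate = 446367.3 mcg/hr ÷ 836.478 mcg/mL = 533.627 mL/hr
Volume infused so far = 533.627 mL/hr × 1.4 hr = 747.0779 mL
Volume remaining = 1113 − 747.0779 = 365.9221 mL
New rate:
Dose = 57.2 mcg/kg/min × 125.4545 kg = 7176 mcg/min
7176 mcg/min × 60 min/hr = 430560 mcg/hr
Rate = 430560 mcg/hr ÷ 836.478 mcg/mL = 514.7296 mL/hr
Time remaining = 365.9221 mL ÷ 514.7296 mL/hr = 0.7109017 hr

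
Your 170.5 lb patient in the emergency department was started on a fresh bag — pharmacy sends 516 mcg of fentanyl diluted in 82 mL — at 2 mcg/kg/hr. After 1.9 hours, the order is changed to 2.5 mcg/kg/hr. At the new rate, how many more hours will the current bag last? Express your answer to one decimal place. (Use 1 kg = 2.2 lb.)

Initial rate:
Weight = 170.5 lb ÷ 2.2 lb/kg = 77.5 kg
Dose = 2 mcg/kg/hr × 77.5 kg = 155 mcg/hr
Concentration = 516 mcg ÷ 82 mL = 6.292683 mcg/mL
Rate = 155 mcg/hr ÷ 6.292683 mcg/mL = 24.63178 mL/hr
Volume infused so far = 24.63178 mL/hr × 1.9 hr = 46.80039 mL
Volume remaining = 82 − 46.80039 = 35.19961 mL
New rate:
Dose = 2.5 mcg/kg/hr × 77.5 kg = 193.75 mcg/hr
Rate = 193.75 mcg/hr ÷ 6.292683 mcg/mL = 30.78973 mL/hr
Time remaining = 35.19961 mL ÷ 30.78973 mL/hr = 1.143226 hr

1.1 hours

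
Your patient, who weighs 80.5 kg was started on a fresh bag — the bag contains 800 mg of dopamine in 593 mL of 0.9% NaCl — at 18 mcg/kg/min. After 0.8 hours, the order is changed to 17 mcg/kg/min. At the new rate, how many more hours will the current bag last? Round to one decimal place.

Initial rate:
Dose = 18 mcg/kg/min × 80.5 kg = 1449 mcg/min
1449 mcg/min × 60 min/hr = 86940 mcg/hr
Concentration = 800 mg ÷ 593 mL = 1.349073 mg/mL = 1349.073 mcg/mL
Rate = 86940 mcg/hr ÷ 1349.073 mcg/mL = 64.44428 mL/hr
Volume infused so far = 64.44428 mL/hr × 0.8 hr = 51.55542 mL
Volume remaining = 593 − 51.55542 = 541.4446 mL
New rate:
Dose = 17 mcg/kg/min × 80.5 kg = 1368.5 mcg/min
1368.5 mcg/min × 60 min/hr = 82110 mcg/hr
Rate = 82110 mcg/hr ÷ 1349.073 mcg/mL = 60.86404 mL/hr
Time remaining = 541.4446 mL ÷ 60.86404 mL/hr = 8.895969 hr

8.9 hours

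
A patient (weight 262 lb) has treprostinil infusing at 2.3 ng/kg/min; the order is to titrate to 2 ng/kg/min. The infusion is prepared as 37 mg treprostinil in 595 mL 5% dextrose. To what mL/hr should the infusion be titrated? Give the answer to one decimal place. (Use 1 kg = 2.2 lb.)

0.2 mL/hr

Weight = 262 lb ÷ 2.2 lb/kg = 119.0909 kg
Dose = 2 ng/kg/min × 119.0909 kg = 238.1818 ng/min
238.1818 ng/min × 60 min/hr = 14290.91 ng/hr
Concentration = 37 mg ÷ 595 mL = 0.06218487 mg/mL = 62184.87 ng/mL
Rate = 14290.91 ng/hr ÷ 62184.87 ng/mL = 0.2298133 mL/hr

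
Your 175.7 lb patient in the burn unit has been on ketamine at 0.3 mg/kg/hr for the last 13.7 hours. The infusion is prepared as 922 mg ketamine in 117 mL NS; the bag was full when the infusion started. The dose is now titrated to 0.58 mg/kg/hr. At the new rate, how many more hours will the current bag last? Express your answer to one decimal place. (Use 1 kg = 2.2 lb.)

12.8 hours

Initial rate:
Weight = 175.7 lb ÷ 2.2 lb/kg = 79.86364 kg
Dose = 0.3 mg/kg/hr × 79.86364 kg = 23.95909 mg/hr
Concentration = 922 mg ÷ 117 mL = 7.880342 mg/mL
Rate = 23.95909 mg/hr ÷ 7.880342 mg/mL = 3.040362 mL/hr
Volume infused so far = 3.040362 mL/hr × 13.7 hr = 41.65296 mL
Volume remaining = 117 − 41.65296 = 75.34704 mL
New rate:
Dose = 0.58 mg/kg/hr × 79.86364 kg = 46.32091 mg/hr
Rate = 46.32091 mg/hr ÷ 7.880342 mg/mL = 5.878033 mL/hr
Time remaining = 75.34704 mL ÷ 5.878033 mL/hr = 12.81841 hr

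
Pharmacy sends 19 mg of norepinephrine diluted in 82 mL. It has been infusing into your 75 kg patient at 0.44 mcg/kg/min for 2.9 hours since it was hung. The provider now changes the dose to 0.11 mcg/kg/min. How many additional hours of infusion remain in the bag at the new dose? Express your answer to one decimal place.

Initial rate:
Dose = 0.44 mcg/kg/min × 75 kg = 33 mcg/min
33 mcg/min × 60 min/hr = 1980 mcg/hr
Concentration = 19 mg ÷ 82 mL = 0.2317073 mg/mL = 231.7073 mcg/mL
Rate = 1980 mcg/hr ÷ 231.7073 mcg/mL = 8.545263 mL/hr
Volume infused so far = 8.545263 mL/hr × 2.9 hr = 24.78126 mL
Volume remaining = 82 − 24.78126 = 57.21874 mL
New rate:
Dose = 0.11 mcg/kg/min × 75 kg = 8.25 mcg/min
8.25 mcg/min × 60 min/hr = 495 mcg/hr
Rate = 495 mcg/hr ÷ 231.7073 mcg/mL = 2.136316 mL/hr
Time remaining = 57.21874 mL ÷ 2.136316 mL/hr = 26.78384 hr

26.8 hours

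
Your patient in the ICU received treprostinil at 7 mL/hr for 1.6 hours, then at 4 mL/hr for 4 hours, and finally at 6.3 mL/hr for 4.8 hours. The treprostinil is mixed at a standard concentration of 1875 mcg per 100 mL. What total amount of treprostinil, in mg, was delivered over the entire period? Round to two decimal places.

Concentration = 1875 mcg ÷ 100 mL = 18.75 mcg/mL
Stage 1: 7 mL/hr × 1.6 hr = 11.2 mL → 11.2 mL × 18.75 mcg/mL = 210 mcg
Stage 2: 4 mL/hr × 4 hr = 16 mL → 16 mL × 18.75 mcg/mL = 300 mcg
Stage 3: 6.3 mL/hr × 4.8 hr = 30.24 mL → 30.24 mL × 18.75 mcg/mL = 567 mcg
Total = 210 + 300 + 567 = 1077 mcg = 1.077 mg

1.08 mg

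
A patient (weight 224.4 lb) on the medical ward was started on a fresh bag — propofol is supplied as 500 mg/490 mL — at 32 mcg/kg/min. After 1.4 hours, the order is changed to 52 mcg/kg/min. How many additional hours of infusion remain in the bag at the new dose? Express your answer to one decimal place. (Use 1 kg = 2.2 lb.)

Initial rate:
Weight = 224.4 lb ÷ 2.2 lb/kg = 102 kg
Dose = 32 mcg/kg/min × 102 kg = 3264 mcg/min
3264 mcg/min × 60 min/hr = 195840 mcg/hr
Concentration = 500 mg ÷ 490 mL = 1.020408 mg/mL = 1020.408 mcg/mL
Rate = 195840 mcg/hr ÷ 1020.408 mcg/mL = 191.9232 mL/hr
Volume infused so far = 191.9232 mL/hr × 1.4 hr = 268.6925 mL
Volume remaining = 490 − 268.6925 = 221.3075 mL
New rate:
Dose = 52 mcg/kg/min × 102 kg = 5304 mcg/min
5304 mcg/min × 60 min/hr = 318240 mcg/hr
Rate = 318240 mcg/hr ÷ 1020.408 mcg/mL = 311.8752 mL/hr
Time remaining = 221.3075 mL ÷ 311.8752 mL/hr = 0.7096028 hr

0.7 hours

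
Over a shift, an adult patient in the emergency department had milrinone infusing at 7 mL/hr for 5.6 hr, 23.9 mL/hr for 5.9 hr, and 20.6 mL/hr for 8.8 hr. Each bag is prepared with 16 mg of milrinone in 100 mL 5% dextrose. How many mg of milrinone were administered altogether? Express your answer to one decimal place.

Concentration = 16 mg ÷ 100 mL = 0.16 mg/mL
Stage 1: 7 mL/hr × 5.6 hr = 39.2 mL → 39.2 mL × 0.16 mg/mL = 6.272 mg
Stage 2: 23.9 mL/hr × 5.9 hr = 141.01 mL → 141.01 mL × 0.16 mg/mL = 22.5616 mg
Stage 3: 20.6 mL/hr × 8.8 hr = 181.28 mL → 181.28 mL × 0.16 mg/mL = 29.0048 mg
Total = 6.272 + 22.5616 + 29.0048 = 57.8384 mg

57.8 mg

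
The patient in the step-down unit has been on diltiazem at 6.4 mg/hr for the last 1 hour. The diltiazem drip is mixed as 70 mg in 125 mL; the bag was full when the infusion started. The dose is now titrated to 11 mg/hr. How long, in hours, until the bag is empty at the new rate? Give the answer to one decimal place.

5.8 hours

Initial rate:
Concentration = 70 mg ÷ 125 mL = 0.56 mg/mL
Rate = 6.4 mg/hr ÷ 0.56 mg/mL = 11.42857 mL/hr
Volume infused so far = 11.42857 mL/hr × 1 hr = 11.42857 mL
Volume remaining = 125 − 11.42857 = 113.5714 mL
New rate:
Rate = 11 mg/hr ÷ 0.56 mg/mL = 19.64286 mL/hr
Time remaining = 113.5714 mL ÷ 19.64286 mL/hr = 5.781818 hr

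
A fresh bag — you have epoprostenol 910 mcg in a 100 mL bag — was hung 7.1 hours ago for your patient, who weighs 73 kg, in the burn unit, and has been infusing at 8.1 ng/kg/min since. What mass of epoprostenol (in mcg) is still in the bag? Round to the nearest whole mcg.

658 mcg

Dose = 8.1 ng/kg/min × 73 kg = 591.3 ng/min
591.3 ng/min × 60 min/hr = 35478 ng/hr
Concentration = 910 mcg ÷ 100 mL = 9.1 mcg/mL = 9100 ng/mL
Rate = 35478 ng/hr ÷ 9100 ng/mL = 3.898681 mL/hr
Volume infused = 3.898681 mL/hr × 7.1 hr = 27.68064 mL
Volume remaining = 100 − 27.68064 = 72.31936 mL
Drug remaining = 72.31936 mL × 9100 ng/mL = 658106.2 ng = 658.1062 mcg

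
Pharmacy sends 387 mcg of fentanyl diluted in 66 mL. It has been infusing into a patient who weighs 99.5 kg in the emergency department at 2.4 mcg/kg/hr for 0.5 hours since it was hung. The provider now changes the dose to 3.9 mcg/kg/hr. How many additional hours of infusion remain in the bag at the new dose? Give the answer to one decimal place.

Initial rate:
Dose = 2.4 mcg/kg/hr × 99.5 kg = 238.8 mcg/hr
Concentration = 387 mcg ÷ 66 mL = 5.863636 mcg/mL
Rate = 238.8 mcg/hr ÷ 5.863636 mcg/mL = 40.72558 mL/hr
Volume infused so far = 40.72558 mL/hr × 0.5 hr = 20.36279 mL
Volume remaining = 66 − 20.36279 = 45.63721 mL
New rate:
Dose = 3.9 mcg/kg/hr × 99.5 kg = 388.05 mcg/hr
Rate = 388.05 mcg/hr ÷ 5.863636 mcg/mL = 66.17907 mL/hr
Time remaining = 45.63721 mL ÷ 66.17907 mL/hr = 0.6896019 hr

0.7 hours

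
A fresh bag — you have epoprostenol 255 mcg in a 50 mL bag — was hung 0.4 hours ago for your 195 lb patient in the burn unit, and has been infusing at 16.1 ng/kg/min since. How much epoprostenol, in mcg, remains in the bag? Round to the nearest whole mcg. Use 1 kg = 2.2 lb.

Weight = 195 lb ÷ 2.2 lb/kg = 88.63636 kg
Dose = 16.1 ng/kg/min × 88.63636 kg = 1427.045 ng/min
1427.045 ng/min × 60 min/hr = 85622.73 ng/hr
Concentration = 255 mcg ÷ 50 mL = 5.1 mcg/mL = 5100 ng/mL
Rate = 85622.73 ng/hr ÷ 5100 ng/mL = 16.78877 mL/hr
Volume infused = 16.78877 mL/hr × 0.4 hr = 6.715508 mL
Volume remaining = 50 − 6.715508 = 43.28449 mL
Drug remaining = 43.28449 mL × 5100 ng/mL = 220750.9 ng = 220.7509 mcg

221 mcg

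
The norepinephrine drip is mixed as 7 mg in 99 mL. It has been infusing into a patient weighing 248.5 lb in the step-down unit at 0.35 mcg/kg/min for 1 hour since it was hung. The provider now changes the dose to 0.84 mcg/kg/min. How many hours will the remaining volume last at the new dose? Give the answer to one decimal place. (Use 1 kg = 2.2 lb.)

0.8 hours

Initial rate:
Weight = 248.5 lb ÷ 2.2 lb/kg = 112.9545 kg
Dose = 0.35 mcg/kg/min × 112.9545 kg = 39.53409 mcg/min
39.53409 mcg/min × 60 min/hr = 2372.045 mcg/hr
Concentration = 7 mg ÷ 99 mL = 0.07070707 mg/mL = 70.70707 mcg/mL
Rate = 2372.045 mcg/hr ÷ 70.70707 mcg/mL = 33.5475 mL/hr
Volume infused so far = 33.5475 mL/hr × 1 hr = 33.5475 mL
Volume remaining = 99 − 33.5475 = 65.4525 mL
New rate:
Dose = 0.84 mcg/kg/min × 112.9545 kg = 94.88182 mcg/min
94.88182 mcg/min × 60 min/hr = 5692.909 mcg/hr
Rate = 5692.909 mcg/hr ÷ 70.70707 mcg/mL = 80.514 mL/hr
Time remaining = 65.4525 mL ÷ 80.514 mL/hr = 0.8129332 hr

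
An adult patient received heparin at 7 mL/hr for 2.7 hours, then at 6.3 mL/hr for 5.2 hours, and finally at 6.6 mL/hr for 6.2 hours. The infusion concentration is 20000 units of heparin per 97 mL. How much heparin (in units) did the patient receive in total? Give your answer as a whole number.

Concentration = 20000 units ÷ 97 mL = 206.1856 units/mL
Stage 1: 7 mL/hr × 2.7 hr = 18.9 mL → 18.9 mL × 206.1856 units/mL = 3896.907 units
Stage 2: 6.3 mL/hr × 5.2 hr = 32.76 mL → 32.76 mL × 206.1856 units/mL = 6754.639 units
Stage 3: 6.6 mL/hr × 6.2 hr = 40.92 mL → 40.92 mL × 206.1856 units/mL = 8437.113 units
Total = 3896.907 + 6754.639 + 8437.113 = 19088.66 units

19089 units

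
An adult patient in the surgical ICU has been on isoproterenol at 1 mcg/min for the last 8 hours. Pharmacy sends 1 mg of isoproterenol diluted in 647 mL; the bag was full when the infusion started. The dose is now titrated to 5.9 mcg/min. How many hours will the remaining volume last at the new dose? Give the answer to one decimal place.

Initial rate:
1 mcg/min × 60 min/hr = 60 mcg/hr
Concentration = 1 mg ÷ 647 mL = 0.001545595 mg/mL = 1.545595 mcg/mL
Rate = 60 mcg/hr ÷ 1.545595 mcg/mL = 38.82 mL/hr
Volume infused so far = 38.82 mL/hr × 8 hr = 310.56 mL
Volume remaining = 647 − 310.56 = 336.44 mL
New rate:
5.9 mcg/min × 60 min/hr = 354 mcg/hr
Rate = 354 mcg/hr ÷ 1.545595 mcg/mL = 229.038 mL/hr
Time remaining = 336.44 mL ÷ 229.038 mL/hr = 1.468927 hr

1.5 hours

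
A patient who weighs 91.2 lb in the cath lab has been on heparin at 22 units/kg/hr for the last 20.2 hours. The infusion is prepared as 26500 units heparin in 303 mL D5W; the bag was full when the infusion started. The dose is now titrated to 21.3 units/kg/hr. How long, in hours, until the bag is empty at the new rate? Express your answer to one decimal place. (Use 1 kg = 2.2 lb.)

9.1 hours

Initial rate:
Weight = 91.2 lb ÷ 2.2 lb/kg = 41.45455 kg
Dose = 22 units/kg/hr × 41.45455 kg = 912 units/hr
Concentration = 26500 units ÷ 303 mL = 87.45875 units/mL
Rate = 912 units/hr ÷ 87.45875 units/mL = 10.42777 mL/hr
Volume infused so far = 10.42777 mL/hr × 20.2 hr = 210.641 mL
Volume remaining = 303 − 210.641 = 92.35897 mL
New rate:
Dose = 21.3 units/kg/hr × 41.45455 kg = 882.9818 units/hr
Rate = 882.9818 units/hr ÷ 87.45875 units/mL = 10.09598 mL/hr
Time remaining = 92.35897 mL ÷ 10.09598 mL/hr = 9.148093 hr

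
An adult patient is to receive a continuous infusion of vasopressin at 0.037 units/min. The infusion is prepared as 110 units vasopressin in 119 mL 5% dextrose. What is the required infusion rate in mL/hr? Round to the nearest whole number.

2 mL/hr

0.037 units/min × 60 min/hr = 2.22 units/hr
Concentration = 110 units ÷ 119 mL = 0.9243697 units/mL
Rate = 2.22 units/hr ÷ 0.9243697 units/mL = 2.401636 mL/hr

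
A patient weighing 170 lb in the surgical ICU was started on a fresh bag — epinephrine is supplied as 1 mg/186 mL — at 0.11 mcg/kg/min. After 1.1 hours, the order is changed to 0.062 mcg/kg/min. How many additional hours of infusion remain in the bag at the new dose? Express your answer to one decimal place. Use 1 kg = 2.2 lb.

Initial rate:
Weight = 170 lb ÷ 2.2 lb/kg = 77.27273 kg
Dose = 0.11 mcg/kg/min × 77.27273 kg = 8.5 mcg/min
8.5 mcg/min × 60 min/hr = 510 mcg/hr
Concentration = 1 mg ÷ 186 mL = 0.005376344 mg/mL = 5.376344 mcg/mL
Rate = 510 mcg/hr ÷ 5.376344 mcg/mL = 94.86 mL/hr
Volume infused so far = 94.86 mL/hr × 1.1 hr = 104.346 mL
Volume remaining = 186 − 104.346 = 81.654 mL
New rate:
Dose = 0.062 mcg/kg/min × 77.27273 kg = 4.790909 mcg/min
4.790909 mcg/min × 60 min/hr = 287.4545 mcg/hr
Rate = 287.4545 mcg/hr ÷ 5.376344 mcg/mL = 53.46655 mL/hr
Time remaining = 81.654 mL ÷ 53.46655 mL/hr = 1.527198 hr

1.5 hours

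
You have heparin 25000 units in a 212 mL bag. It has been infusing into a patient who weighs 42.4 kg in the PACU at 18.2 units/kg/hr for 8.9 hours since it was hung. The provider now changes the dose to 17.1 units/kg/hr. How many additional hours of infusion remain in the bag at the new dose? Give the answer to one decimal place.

25.0 hours

Initial rate:
Dose = 18.2 units/kg/hr × 42.4 kg = 771.68 units/hr
Concentration = 25000 units ÷ 212 mL = 117.9245 units/mL
Rate = 771.68 units/hr ÷ 117.9245 units/mL = 6.543846 mL/hr
Volume infused so far = 6.543846 mL/hr × 8.9 hr = 58.24023 mL
Volume remaining = 212 − 58.24023 = 153.7598 mL
New rate:
Dose = 17.1 units/kg/hr × 42.4 kg = 725.04 units/hr
Rate = 725.04 units/hr ÷ 117.9245 units/mL = 6.148339 mL/hr
Time remaining = 153.7598 mL ÷ 6.148339 mL/hr = 25.00834 hr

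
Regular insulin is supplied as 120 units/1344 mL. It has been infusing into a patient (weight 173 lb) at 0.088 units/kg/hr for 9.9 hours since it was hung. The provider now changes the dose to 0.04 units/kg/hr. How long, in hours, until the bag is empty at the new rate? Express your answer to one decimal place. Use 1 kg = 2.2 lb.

16.4 hours

Initial rate:
Weight = 173 lb ÷ 2.2 lb/kg = 78.63636 kg
Dose = 0.088 units/kg/hr × 78.63636 kg = 6.92 units/hr
Concentration = 120 units ÷ 1344 mL = 0.08928571 units/mL
Rate = 6.92 units/hr ÷ 0.08928571 units/mL = 77.504 mL/hr
Volume infused so far = 77.504 mL/hr × 9.9 hr = 767.2896 mL
Volume remaining = 1344 − 767.2896 = 576.7104 mL
New rate:
Dose = 0.04 units/kg/hr × 78.63636 kg = 3.145455 units/hr
Rate = 3.145455 units/hr ÷ 0.08928571 units/mL = 35.22909 mL/hr
Time remaining = 576.7104 mL ÷ 35.22909 mL/hr = 16.37029 hr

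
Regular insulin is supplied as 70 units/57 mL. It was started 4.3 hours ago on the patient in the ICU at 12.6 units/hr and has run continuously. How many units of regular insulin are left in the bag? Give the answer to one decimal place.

15.8 units

Concentration = 70 units ÷ 57 mL = 1.22807 units/mL
Rate = 12.6 units/hr ÷ 1.22807 units/mL = 10.26 mL/hr
Volume infused = 10.26 mL/hr × 4.3 hr = 44.118 mL
Volume remaining = 57 − 44.118 = 12.882 mL
Drug remaining = 12.882 mL × 1.22807 units/mL = 15.82 units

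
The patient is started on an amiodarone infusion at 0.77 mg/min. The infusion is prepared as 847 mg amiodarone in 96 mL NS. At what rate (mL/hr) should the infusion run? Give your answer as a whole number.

5 mL/hr

0.77 mg/min × 60 min/hr = 46.2 mg/hr
Concentration = 847 mg ÷ 96 mL = 8.822917 mg/mL
Rate = 46.2 mg/hr ÷ 8.822917 mg/mL = 5.236364 mL/hr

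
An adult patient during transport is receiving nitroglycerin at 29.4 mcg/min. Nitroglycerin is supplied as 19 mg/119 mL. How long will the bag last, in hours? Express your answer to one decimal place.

10.8 hours

29.4 mcg/min × 60 min/hr = 1764 mcg/hr
Concentration = 19 mg ÷ 119 mL = 0.1596639 mg/mL = 159.6639 mcg/mL
Rate = 1764 mcg/hr ÷ 159.6639 mcg/mL = 11.04821 mL/hr
Duration = 119 mL ÷ 11.04821 mL/hr = 10.77098 hr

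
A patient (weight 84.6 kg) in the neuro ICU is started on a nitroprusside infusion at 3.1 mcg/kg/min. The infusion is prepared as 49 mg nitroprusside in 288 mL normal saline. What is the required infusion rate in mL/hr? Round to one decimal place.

Dose = 3.1 mcg/kg/min × 84.6 kg = 262.26 mcg/min
262.26 mcg/min × 60 min/hr = 15735.6 mcg/hr
Concentration = 49 mg ÷ 288 mL = 0.1701389 mg/mL = 170.1389 mcg/mL
Rate = 15735.6 mcg/hr ÷ 170.1389 mcg/mL = 92.48679 mL/hr

92.5 mL/hr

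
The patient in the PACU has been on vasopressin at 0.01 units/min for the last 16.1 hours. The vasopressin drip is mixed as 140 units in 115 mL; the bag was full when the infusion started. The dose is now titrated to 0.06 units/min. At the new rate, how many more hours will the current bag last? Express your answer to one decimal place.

Initial rate:
0.01 units/min × 60 min/hr = 0.6 units/hr
Concentration = 140 units ÷ 115 mL = 1.217391 units/mL
Rate = 0.6 units/hr ÷ 1.217391 units/mL = 0.4928571 mL/hr
Volume infused so far = 0.4928571 mL/hr × 16.1 hr = 7.935 mL
Volume remaining = 115 − 7.935 = 107.065 mL
New rate:
0.06 units/min × 60 min/hr = 3.6 units/hr
Rate = 3.6 units/hr ÷ 1.217391 units/mL = 2.957143 mL/hr
Time remaining = 107.065 mL ÷ 2.957143 mL/hr = 36.20556 hr

36.2 hours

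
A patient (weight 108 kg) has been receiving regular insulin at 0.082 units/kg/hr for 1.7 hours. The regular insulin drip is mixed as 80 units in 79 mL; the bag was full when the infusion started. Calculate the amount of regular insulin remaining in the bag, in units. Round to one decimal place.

Dose = 0.082 units/kg/hr × 108 kg = 8.856 units/hr
Concentration = 80 units ÷ 79 mL = 1.012658 units/mL
Rate = 8.856 units/hr ÷ 1.012658 units/mL = 8.7453 mL/hr
Volume infused = 8.7453 mL/hr × 1.7 hr = 14.86701 mL
Volume remaining = 79 − 14.86701 = 64.13299 mL
Drug remaining = 64.13299 mL × 1.012658 units/mL = 64.9448 units

64.9 units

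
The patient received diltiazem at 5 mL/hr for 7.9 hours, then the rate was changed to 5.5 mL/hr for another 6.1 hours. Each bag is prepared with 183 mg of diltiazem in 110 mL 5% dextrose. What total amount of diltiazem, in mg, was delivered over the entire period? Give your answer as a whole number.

122 mg

Concentration = 183 mg ÷ 110 mL = 1.663636 mg/mL
Stage 1: 5 mL/hr × 7.9 hr = 39.5 mL → 39.5 mL × 1.663636 mg/mL = 65.71364 mg
Stage 2: 5.5 mL/hr × 6.1 hr = 33.55 mL → 33.55 mL × 1.663636 mg/mL = 55.815 mg
Total = 65.71364 + 55.815 = 121.5286 mg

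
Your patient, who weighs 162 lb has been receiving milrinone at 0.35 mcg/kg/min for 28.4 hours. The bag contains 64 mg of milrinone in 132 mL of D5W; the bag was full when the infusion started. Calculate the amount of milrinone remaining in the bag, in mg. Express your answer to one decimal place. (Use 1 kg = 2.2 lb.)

20.1 mg

Weight = 162 lb ÷ 2.2 lb/kg = 73.63636 kg
Dose = 0.35 mcg/kg/min × 73.63636 kg = 25.77273 mcg/min
25.77273 mcg/min × 60 min/hr = 1546.364 mcg/hr
Concentration = 64 mg ÷ 132 mL = 0.4848485 mg/mL = 484.8485 mcg/mL
Rate = 1546.364 mcg/hr ÷ 484.8485 mcg/mL = 3.189375 mL/hr
Volume infused = 3.189375 mL/hr × 28.4 hr = 90.57825 mL
Volume remaining = 132 − 90.57825 = 41.42175 mL
Drug remaining = 41.42175 mL × 484.8485 mcg/mL = 20083.27 mcg = 20.08327 mg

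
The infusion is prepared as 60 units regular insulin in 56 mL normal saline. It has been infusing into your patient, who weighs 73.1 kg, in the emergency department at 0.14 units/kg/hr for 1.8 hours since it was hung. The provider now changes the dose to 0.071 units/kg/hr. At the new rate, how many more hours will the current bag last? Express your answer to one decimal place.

8.0 hours

Initial rate:
Dose = 0.14 units/kg/hr × 73.1 kg = 10.234 units/hr
Concentration = 60 units ÷ 56 mL = 1.071429 units/mL
Rate = 10.234 units/hr ÷ 1.071429 units/mL = 9.551733 mL/hr
Volume infused so far = 9.551733 mL/hr × 1.8 hr = 17.19312 mL
Volume remaining = 56 − 17.19312 = 38.80688 mL
New rate:
Dose = 0.071 units/kg/hr × 73.1 kg = 5.1901 units/hr
Rate = 5.1901 units/hr ÷ 1.071429 units/mL = 4.844093 mL/hr
Time remaining = 38.80688 mL ÷ 4.844093 mL/hr = 8.011175 hr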